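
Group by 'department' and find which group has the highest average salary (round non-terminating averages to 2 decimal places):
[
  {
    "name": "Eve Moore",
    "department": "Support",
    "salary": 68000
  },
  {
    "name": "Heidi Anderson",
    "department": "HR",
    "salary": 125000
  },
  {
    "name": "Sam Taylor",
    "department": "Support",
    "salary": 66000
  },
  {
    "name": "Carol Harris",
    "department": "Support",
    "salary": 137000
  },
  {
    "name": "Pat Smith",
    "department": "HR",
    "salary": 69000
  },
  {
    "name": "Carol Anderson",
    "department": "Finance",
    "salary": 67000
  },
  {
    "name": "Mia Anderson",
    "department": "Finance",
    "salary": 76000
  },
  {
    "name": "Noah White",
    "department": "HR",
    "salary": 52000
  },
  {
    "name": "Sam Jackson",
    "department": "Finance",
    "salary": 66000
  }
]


Group by: department

Groups:
  Finance: 3 people, avg salary = 209000/3 ≈ $69666.67
  HR: 3 people, avg salary = 246000/3 = $82000
  Support: 3 people, avg salary = 271000/3 ≈ $90333.33

Highest average salary: Support (≈$90333.33)

Support (≈$90333.33)


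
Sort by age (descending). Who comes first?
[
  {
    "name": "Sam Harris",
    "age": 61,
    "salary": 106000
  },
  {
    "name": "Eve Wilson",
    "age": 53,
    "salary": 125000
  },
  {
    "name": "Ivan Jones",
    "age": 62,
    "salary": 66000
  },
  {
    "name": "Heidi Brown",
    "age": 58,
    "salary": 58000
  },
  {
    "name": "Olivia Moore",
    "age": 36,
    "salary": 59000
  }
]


Sort by: age (descending)

Sorted order:
  1. Ivan Jones (age = 62)
  2. Sam Harris (age = 61)
  3. Heidi Brown (age = 58)
  4. Eve Wilson (age = 53)
  5. Olivia Moore (age = 36)

First: Ivan Jones

Ivan Jones


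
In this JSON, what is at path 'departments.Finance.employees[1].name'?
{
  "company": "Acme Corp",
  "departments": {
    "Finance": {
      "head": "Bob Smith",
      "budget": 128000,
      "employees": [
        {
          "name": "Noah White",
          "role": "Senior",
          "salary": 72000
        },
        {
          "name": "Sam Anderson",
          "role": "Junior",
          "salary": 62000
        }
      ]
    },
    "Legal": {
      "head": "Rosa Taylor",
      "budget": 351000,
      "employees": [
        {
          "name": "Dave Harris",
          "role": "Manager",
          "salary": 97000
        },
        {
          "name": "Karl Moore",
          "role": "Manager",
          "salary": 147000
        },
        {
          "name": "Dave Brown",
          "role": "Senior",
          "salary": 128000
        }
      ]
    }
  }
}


Path: departments.Finance.employees[1].name

Navigate:
  -> departments
  -> Finance
  -> employees[1].name = 'Sam Anderson'

Sam Anderson


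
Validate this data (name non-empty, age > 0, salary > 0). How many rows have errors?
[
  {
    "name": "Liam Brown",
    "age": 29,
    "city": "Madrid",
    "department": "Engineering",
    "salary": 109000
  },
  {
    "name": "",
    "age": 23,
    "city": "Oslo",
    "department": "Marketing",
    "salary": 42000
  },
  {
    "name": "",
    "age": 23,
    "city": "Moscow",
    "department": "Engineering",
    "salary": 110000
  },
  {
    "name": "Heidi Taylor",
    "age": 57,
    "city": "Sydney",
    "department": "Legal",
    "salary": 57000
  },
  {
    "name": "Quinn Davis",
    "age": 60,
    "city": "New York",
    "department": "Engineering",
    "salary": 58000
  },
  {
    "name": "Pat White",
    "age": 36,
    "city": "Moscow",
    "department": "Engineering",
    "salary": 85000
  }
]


Validating 6 records:
Rules: name non-empty, age > 0, salary > 0

  Row 1 (Liam Brown): OK
  Row 2 (???): empty name
  Row 3 (???): empty name
  Row 4 (Heidi Taylor): OK
  Row 5 (Quinn Davis): OK
  Row 6 (Pat White): OK

Total errors: 2

2 errors


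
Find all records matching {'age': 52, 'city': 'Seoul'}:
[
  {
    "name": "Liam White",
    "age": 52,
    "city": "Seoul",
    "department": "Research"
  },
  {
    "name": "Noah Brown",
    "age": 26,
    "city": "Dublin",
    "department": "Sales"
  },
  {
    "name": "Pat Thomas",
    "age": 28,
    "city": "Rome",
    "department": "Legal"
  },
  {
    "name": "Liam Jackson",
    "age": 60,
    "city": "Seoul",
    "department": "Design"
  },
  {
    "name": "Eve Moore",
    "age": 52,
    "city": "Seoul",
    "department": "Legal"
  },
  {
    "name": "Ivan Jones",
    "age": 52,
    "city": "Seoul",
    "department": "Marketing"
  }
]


Search criteria: {'age': 52, 'city': 'Seoul'}

Checking 6 records:
  Liam White: {age: 52, city: Seoul} <-- MATCH
  Noah Brown: {age: 26, city: Dublin}
  Pat Thomas: {age: 28, city: Rome}
  Liam Jackson: {age: 60, city: Seoul}
  Eve Moore: {age: 52, city: Seoul} <-- MATCH
  Ivan Jones: {age: 52, city: Seoul} <-- MATCH

Matches: ["Liam White", "Eve Moore", "Ivan Jones"]

["Liam White", "Eve Moore", "Ivan Jones"]


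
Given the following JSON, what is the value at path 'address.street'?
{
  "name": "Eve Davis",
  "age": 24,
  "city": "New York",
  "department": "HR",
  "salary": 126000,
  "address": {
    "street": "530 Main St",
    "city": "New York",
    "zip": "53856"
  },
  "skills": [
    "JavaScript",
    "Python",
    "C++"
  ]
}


Query: address.street
Path: address -> street
Value: 530 Main St

530 Main St


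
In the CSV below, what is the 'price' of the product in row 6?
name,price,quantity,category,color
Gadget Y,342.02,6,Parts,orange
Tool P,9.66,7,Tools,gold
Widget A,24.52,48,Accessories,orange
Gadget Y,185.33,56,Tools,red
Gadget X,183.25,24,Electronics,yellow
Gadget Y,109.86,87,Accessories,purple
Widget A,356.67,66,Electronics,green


Query: Row 6 ('Gadget Y'), column 'price'
Value: 109.86

109.86


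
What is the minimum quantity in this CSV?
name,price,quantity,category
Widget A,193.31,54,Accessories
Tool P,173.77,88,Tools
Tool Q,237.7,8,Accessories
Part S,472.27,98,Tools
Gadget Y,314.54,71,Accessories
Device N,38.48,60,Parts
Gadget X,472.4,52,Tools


Computing minimum quantity:
Values: [54, 88, 8, 98, 71, 60, 52]
Min = 8

8


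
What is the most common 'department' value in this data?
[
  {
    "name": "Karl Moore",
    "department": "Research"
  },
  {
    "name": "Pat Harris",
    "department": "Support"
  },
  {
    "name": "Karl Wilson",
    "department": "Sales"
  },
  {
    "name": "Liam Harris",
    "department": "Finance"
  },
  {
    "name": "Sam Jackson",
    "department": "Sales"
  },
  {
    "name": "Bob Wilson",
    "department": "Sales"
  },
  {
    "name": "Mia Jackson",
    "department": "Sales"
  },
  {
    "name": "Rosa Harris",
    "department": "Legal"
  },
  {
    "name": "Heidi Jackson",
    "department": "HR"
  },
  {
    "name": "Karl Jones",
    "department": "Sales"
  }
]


Counting 'department' values across 10 records:

  Sales: 5 #####
  Research: 1 #
  Support: 1 #
  Finance: 1 #
  Legal: 1 #
  HR: 1 #

Most common: Sales (5 times)

Sales (5 times)


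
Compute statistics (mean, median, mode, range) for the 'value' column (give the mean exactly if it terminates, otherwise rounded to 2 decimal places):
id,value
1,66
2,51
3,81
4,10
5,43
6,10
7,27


Data: [66, 51, 81, 10, 43, 10, 27]
Count: 7
Sum: 288
Mean: 288/7 ≈ 41.14 (rounded to 2 decimal places)
Sorted: [10, 10, 27, 43, 51, 66, 81]
Median: 43.0
Mode: 10 (2 times)
Range: 81 - 10 = 71
Min: 10, Max: 81

mean≈41.14, median=43.0, mode=10, range=71


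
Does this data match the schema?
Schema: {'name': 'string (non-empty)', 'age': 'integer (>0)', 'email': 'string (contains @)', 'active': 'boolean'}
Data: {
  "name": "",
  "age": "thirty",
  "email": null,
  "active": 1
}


Validating each field against schema:
  name: FAIL ("" is an empty string)
  age: FAIL ("thirty" is not an integer)
  email: FAIL (null is not a string)
  active: FAIL (1 is not a boolean)

Result: INVALID (4 errors: name, age, email, active)

INVALID (4 errors: name, age, email, active)


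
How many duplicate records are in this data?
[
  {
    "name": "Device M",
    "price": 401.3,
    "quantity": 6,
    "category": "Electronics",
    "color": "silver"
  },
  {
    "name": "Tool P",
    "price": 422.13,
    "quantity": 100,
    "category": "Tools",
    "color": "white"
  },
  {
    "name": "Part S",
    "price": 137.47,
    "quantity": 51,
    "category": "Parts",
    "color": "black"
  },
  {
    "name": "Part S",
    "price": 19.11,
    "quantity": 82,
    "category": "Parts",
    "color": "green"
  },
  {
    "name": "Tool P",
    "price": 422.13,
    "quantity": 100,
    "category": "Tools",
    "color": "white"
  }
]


Checking 5 records for duplicates:

  Row 1: Device M ($401.3, qty 6)
  Row 2: Tool P ($422.13, qty 100)
  Row 3: Part S ($137.47, qty 51)
  Row 4: Part S ($19.11, qty 82)
  Row 5: Tool P ($422.13, qty 100) <-- DUPLICATE

Duplicates found: 1
Unique records: 4

1 duplicates, 4 unique


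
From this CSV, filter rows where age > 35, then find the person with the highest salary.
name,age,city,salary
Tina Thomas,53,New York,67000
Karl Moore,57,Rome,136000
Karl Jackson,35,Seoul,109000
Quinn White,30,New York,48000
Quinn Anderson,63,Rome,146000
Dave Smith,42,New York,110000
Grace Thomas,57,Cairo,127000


Filter: age > 35
Sort by: salary (descending)

Filtered records (5):
  Quinn Anderson, age 63, salary $146000
  Karl Moore, age 57, salary $136000
  Grace Thomas, age 57, salary $127000
  Dave Smith, age 42, salary $110000
  Tina Thomas, age 53, salary $67000

Highest salary: Quinn Anderson ($146000)

Quinn Anderson


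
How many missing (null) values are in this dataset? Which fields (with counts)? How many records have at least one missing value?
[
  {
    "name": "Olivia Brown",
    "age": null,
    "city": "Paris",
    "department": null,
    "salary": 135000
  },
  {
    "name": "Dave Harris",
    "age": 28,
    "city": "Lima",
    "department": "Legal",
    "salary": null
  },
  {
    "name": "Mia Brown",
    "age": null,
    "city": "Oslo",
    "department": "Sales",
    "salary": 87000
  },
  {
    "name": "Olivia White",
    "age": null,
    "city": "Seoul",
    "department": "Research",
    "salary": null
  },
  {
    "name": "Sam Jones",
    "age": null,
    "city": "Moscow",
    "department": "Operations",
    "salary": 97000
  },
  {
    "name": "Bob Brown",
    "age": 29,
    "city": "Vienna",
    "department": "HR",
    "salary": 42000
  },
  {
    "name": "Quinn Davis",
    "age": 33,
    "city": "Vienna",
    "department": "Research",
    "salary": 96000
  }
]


Checking for missing (null) values in 7 records:

  Olivia Brown: age, department
  Dave Harris: salary
  Mia Brown: age
  Olivia White: age, salary
  Sam Jones: age
  Bob Brown: complete
  Quinn Davis: complete

Per field:
  name: 0 missing
  age: 4 missing
  city: 0 missing
  department: 1 missing
  salary: 2 missing

Total missing values: 7
Records with any missing: 5

7 missing values (age: 4, department: 1, salary: 2); 5 incomplete records


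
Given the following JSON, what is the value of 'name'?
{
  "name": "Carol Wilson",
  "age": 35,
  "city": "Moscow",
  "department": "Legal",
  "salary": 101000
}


Looking up field 'name'
Value: Carol Wilson

Carol Wilson


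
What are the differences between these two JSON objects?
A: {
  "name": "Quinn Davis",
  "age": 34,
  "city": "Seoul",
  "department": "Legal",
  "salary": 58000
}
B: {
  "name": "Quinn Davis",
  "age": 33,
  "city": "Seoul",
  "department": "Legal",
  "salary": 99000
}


Comparing each field (in key order):
  name: same
  age: DIFFERENT
  city: same
  department: same
  salary: DIFFERENT
Differences:
  age: 34 -> 33
  salary: 58000 -> 99000

2 field(s) changed

2 changes: age, salary


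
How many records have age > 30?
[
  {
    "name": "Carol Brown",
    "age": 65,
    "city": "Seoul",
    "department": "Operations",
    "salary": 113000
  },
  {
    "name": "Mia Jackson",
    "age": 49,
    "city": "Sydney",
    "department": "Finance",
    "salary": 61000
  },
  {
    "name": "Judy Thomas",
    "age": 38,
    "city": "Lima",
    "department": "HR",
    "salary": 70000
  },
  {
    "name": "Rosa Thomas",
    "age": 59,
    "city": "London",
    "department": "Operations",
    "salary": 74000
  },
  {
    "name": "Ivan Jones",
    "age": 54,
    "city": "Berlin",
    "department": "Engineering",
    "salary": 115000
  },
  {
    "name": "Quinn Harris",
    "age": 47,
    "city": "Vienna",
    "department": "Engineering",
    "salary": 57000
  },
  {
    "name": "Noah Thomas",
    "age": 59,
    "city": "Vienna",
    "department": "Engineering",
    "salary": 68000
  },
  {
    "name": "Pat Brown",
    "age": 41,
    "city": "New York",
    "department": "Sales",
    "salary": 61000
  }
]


Data: 8 records
Condition: age > 30

Checking each record:
  Carol Brown: 65 MATCH
  Mia Jackson: 49 MATCH
  Judy Thomas: 38 MATCH
  Rosa Thomas: 59 MATCH
  Ivan Jones: 54 MATCH
  Quinn Harris: 47 MATCH
  Noah Thomas: 59 MATCH
  Pat Brown: 41 MATCH

Count: 8

8


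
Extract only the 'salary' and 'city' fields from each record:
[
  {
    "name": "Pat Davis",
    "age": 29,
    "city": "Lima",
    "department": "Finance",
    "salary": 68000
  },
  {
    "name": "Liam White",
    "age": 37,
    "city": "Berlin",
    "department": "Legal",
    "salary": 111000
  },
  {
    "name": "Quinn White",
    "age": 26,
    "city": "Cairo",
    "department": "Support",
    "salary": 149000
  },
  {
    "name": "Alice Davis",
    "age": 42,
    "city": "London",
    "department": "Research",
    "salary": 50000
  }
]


Original: 4 records with fields: name, age, city, department, salary
Keep: ['salary', 'city']
Drop: ['name', 'age', 'department']
Result: 4 records, 2 fields each

[
  {
    "salary": 68000,
    "city": "Lima"
  },
  {
    "salary": 111000,
    "city": "Berlin"
  },
  {
    "salary": 149000,
    "city": "Cairo"
  },
  {
    "salary": 50000,
    "city": "London"
  }
]


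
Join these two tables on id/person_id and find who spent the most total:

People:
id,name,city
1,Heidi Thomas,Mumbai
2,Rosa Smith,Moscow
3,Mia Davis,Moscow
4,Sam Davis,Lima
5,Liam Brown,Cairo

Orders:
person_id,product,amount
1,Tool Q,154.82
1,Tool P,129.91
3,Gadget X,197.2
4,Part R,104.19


Join on: people.id = orders.person_id

Joined rows:
  Heidi Thomas (Mumbai) bought Tool Q for $154.82
  Heidi Thomas (Mumbai) bought Tool P for $129.91
  Mia Davis (Moscow) bought Gadget X for $197.2
  Sam Davis (Lima) bought Part R for $104.19

Total per person:
  Heidi Thomas: $284.73
  Mia Davis: $197.20
  Sam Davis: $104.19

Top spender: Heidi Thomas ($284.73)

Heidi Thomas ($284.73)


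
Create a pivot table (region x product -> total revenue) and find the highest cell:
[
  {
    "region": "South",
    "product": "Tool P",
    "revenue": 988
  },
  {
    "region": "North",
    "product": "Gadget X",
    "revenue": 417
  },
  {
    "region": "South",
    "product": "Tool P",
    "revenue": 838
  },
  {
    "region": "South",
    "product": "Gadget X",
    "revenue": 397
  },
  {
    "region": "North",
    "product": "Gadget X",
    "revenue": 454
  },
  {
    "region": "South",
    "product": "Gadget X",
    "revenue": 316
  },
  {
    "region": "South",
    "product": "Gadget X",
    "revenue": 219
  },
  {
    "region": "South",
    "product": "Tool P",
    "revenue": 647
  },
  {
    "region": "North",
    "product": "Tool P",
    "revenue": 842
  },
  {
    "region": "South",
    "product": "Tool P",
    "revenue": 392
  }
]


Pivot: region (rows) x product (columns) -> total revenue

     Gadget X      Tool P      
North          871           842  
South          932          2865  

Highest: South / Tool P = $2865

South / Tool P = $2865


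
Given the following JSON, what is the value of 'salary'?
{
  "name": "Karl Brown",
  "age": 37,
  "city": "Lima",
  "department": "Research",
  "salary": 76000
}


Looking up field 'salary'
Value: 76000

76000


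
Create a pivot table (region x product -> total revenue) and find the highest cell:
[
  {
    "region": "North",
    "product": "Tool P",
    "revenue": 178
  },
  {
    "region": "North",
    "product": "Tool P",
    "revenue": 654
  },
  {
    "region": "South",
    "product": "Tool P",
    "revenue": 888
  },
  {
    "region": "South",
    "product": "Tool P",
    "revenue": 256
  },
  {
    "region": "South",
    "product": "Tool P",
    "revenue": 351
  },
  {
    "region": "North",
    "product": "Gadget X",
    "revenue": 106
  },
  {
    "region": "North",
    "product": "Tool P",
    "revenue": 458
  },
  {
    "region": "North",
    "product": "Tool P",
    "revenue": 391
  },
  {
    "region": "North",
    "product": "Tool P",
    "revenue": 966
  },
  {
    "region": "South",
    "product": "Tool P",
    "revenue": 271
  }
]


Pivot: region (rows) x product (columns) -> total revenue

     Gadget X      Tool P      
North          106          2647  
South            0          1766  

Highest: North / Tool P = $2647

North / Tool P = $2647


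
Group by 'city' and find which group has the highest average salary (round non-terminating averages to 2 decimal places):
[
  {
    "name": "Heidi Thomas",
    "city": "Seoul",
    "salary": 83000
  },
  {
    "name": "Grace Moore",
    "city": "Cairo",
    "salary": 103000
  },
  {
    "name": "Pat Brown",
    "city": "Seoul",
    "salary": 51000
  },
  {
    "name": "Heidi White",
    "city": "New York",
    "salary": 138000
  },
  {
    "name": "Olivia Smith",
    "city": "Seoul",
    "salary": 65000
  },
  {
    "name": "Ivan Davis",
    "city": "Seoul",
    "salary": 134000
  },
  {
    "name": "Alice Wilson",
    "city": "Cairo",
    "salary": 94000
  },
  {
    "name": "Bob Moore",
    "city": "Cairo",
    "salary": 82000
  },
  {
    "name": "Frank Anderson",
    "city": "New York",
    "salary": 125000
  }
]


Group by: city

Groups:
  Cairo: 3 people, avg salary = 279000/3 = $93000
  New York: 2 people, avg salary = 263000/2 = $131500
  Seoul: 4 people, avg salary = 333000/4 = $83250

Highest average salary: New York ($131500)

New York ($131500)


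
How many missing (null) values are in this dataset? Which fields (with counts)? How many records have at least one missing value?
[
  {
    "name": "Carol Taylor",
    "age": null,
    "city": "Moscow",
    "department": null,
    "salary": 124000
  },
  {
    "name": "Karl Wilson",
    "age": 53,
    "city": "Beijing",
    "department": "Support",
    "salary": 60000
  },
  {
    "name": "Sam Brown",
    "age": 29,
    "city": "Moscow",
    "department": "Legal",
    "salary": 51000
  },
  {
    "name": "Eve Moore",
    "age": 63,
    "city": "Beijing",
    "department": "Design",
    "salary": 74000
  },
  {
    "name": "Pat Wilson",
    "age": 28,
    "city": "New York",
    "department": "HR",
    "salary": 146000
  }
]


Checking for missing (null) values in 5 records:

  Carol Taylor: age, department
  Karl Wilson: complete
  Sam Brown: complete
  Eve Moore: complete
  Pat Wilson: complete

Per field:
  name: 0 missing
  age: 1 missing
  city: 0 missing
  department: 1 missing
  salary: 0 missing

Total missing values: 2
Records with any missing: 1

2 missing values (age: 1, department: 1); 1 incomplete records


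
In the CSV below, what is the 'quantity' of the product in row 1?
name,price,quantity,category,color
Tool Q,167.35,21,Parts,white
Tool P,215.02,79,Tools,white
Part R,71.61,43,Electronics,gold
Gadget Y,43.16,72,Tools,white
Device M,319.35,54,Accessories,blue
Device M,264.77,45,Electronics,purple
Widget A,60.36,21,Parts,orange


Query: Row 1 ('Tool Q'), column 'quantity'
Value: 21

21


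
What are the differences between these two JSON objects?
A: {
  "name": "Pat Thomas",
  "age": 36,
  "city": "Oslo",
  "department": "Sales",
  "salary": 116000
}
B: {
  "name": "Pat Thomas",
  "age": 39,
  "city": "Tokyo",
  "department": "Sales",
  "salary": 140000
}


Comparing each field (in key order):
  name: same
  age: DIFFERENT
  city: DIFFERENT
  department: same
  salary: DIFFERENT
Differences:
  age: 36 -> 39
  city: Oslo -> Tokyo
  salary: 116000 -> 140000

3 field(s) changed

3 changes: age, city, salary


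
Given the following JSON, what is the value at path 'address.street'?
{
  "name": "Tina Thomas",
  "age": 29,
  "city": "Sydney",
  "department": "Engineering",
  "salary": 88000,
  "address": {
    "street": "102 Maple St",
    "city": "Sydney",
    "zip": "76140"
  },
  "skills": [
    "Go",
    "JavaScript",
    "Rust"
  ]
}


Query: address.street
Path: address -> street
Value: 102 Maple St

102 Maple St


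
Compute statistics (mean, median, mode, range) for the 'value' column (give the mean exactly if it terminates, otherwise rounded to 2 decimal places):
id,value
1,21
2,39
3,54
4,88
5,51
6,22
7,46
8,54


Data: [21, 39, 54, 88, 51, 22, 46, 54]
Count: 8
Sum: 375
Mean: 375/8 = 46.875
Sorted: [21, 22, 39, 46, 51, 54, 54, 88]
Median: 48.5
Mode: 54 (2 times)
Range: 88 - 21 = 67
Min: 21, Max: 88

mean=46.875, median=48.5, mode=54, range=67


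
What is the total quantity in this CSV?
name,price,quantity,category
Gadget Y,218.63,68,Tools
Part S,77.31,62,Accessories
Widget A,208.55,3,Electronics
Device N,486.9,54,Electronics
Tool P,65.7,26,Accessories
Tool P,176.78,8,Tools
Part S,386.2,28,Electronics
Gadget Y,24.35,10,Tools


Computing total quantity:
Values: [68, 62, 3, 54, 26, 8, 28, 10]
Sum = 259

259


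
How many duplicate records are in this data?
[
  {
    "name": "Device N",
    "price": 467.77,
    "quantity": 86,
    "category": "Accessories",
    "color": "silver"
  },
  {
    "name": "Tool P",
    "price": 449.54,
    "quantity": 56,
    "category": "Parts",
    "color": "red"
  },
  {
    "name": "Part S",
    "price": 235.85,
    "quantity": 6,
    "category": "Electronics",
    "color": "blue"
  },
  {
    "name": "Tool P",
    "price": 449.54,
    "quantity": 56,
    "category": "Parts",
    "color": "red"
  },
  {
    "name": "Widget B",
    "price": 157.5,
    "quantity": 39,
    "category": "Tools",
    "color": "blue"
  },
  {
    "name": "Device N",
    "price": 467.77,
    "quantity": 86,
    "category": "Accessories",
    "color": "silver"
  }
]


Checking 6 records for duplicates:

  Row 1: Device N ($467.77, qty 86)
  Row 2: Tool P ($449.54, qty 56)
  Row 3: Part S ($235.85, qty 6)
  Row 4: Tool P ($449.54, qty 56) <-- DUPLICATE
  Row 5: Widget B ($157.5, qty 39)
  Row 6: Device N ($467.77, qty 86) <-- DUPLICATE

Duplicates found: 2
Unique records: 4

2 duplicates, 4 unique


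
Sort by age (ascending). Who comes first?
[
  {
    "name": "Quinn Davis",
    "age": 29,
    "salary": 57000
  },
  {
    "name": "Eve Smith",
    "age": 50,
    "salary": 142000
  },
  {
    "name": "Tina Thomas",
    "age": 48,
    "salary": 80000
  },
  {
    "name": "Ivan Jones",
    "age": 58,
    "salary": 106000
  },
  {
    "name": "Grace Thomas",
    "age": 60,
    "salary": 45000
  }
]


Sort by: age (ascending)

Sorted order:
  1. Quinn Davis (age = 29)
  2. Tina Thomas (age = 48)
  3. Eve Smith (age = 50)
  4. Ivan Jones (age = 58)
  5. Grace Thomas (age = 60)

First: Quinn Davis

Quinn Davis


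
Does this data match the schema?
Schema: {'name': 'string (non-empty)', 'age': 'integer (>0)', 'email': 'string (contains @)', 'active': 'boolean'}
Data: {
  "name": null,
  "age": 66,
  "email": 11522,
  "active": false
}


Validating each field against schema:
  name: FAIL (null is not a string)
  age: OK (positive integer)
  email: FAIL (11522 is not a string)
  active: OK (boolean)

Result: INVALID (2 errors: name, email)

INVALID (2 errors: name, email)


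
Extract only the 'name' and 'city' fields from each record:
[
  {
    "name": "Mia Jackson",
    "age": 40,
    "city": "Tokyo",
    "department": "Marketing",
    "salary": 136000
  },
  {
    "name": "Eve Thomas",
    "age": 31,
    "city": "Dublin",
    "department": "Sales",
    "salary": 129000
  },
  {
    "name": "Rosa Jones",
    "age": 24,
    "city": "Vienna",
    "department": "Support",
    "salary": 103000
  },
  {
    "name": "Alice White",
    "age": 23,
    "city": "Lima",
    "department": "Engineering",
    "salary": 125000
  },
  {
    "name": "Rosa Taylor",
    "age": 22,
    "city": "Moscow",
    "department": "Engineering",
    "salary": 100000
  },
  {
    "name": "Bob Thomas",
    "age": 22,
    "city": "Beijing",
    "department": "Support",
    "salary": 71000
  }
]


Original: 6 records with fields: name, age, city, department, salary
Keep: ['name', 'city']
Drop: ['age', 'department', 'salary']
Result: 6 records, 2 fields each

[
  {
    "name": "Mia Jackson",
    "city": "Tokyo"
  },
  {
    "name": "Eve Thomas",
    "city": "Dublin"
  },
  {
    "name": "Rosa Jones",
    "city": "Vienna"
  },
  {
    "name": "Alice White",
    "city": "Lima"
  },
  {
    "name": "Rosa Taylor",
    "city": "Moscow"
  },
  {
    "name": "Bob Thomas",
    "city": "Beijing"
  }
]


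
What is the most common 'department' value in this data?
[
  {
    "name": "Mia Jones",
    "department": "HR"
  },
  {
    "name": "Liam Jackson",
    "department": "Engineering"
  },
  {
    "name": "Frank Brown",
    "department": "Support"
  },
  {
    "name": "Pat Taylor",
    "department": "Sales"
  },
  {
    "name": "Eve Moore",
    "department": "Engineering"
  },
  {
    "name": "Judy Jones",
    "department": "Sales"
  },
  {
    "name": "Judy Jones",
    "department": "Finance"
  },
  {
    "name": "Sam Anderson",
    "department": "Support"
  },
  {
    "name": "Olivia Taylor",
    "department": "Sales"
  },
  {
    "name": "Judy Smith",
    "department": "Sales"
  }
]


Counting 'department' values across 10 records:

  Sales: 4 ####
  Engineering: 2 ##
  Support: 2 ##
  HR: 1 #
  Finance: 1 #

Most common: Sales (4 times)

Sales (4 times)


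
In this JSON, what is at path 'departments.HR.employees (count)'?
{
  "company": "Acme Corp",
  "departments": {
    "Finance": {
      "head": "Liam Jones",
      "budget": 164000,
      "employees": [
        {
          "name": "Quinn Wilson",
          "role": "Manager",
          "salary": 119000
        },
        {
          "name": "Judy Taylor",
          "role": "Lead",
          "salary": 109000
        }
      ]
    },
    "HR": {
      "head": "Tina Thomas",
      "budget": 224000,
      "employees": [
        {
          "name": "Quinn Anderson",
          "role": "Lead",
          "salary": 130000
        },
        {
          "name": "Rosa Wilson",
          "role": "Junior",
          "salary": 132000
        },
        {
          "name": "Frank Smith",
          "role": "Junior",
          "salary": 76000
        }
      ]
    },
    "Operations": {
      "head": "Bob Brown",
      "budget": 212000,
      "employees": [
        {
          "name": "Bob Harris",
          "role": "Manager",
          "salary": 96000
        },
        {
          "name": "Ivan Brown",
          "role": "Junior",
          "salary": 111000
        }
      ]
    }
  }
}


Path: departments.HR.employees (count)

Navigate:
  -> departments
  -> HR
  -> employees (array, length 3)

3


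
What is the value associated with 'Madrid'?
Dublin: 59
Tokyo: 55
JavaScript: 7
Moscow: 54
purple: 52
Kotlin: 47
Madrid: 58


Looking up key 'Madrid'
Value: 58

58


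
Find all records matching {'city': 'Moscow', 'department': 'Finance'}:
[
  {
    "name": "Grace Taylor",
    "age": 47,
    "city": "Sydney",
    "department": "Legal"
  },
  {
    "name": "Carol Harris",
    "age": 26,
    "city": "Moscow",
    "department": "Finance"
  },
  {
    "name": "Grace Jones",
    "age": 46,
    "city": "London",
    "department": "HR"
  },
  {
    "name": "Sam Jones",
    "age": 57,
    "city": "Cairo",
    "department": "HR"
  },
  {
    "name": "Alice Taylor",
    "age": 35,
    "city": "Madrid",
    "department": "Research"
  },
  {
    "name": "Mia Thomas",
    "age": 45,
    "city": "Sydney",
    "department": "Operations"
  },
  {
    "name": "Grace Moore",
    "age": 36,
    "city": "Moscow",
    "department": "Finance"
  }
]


Search criteria: {'city': 'Moscow', 'department': 'Finance'}

Checking 7 records:
  Grace Taylor: {city: Sydney, department: Legal}
  Carol Harris: {city: Moscow, department: Finance} <-- MATCH
  Grace Jones: {city: London, department: HR}
  Sam Jones: {city: Cairo, department: HR}
  Alice Taylor: {city: Madrid, department: Research}
  Mia Thomas: {city: Sydney, department: Operations}
  Grace Moore: {city: Moscow, department: Finance} <-- MATCH

Matches: ["Carol Harris", "Grace Moore"]

["Carol Harris", "Grace Moore"]


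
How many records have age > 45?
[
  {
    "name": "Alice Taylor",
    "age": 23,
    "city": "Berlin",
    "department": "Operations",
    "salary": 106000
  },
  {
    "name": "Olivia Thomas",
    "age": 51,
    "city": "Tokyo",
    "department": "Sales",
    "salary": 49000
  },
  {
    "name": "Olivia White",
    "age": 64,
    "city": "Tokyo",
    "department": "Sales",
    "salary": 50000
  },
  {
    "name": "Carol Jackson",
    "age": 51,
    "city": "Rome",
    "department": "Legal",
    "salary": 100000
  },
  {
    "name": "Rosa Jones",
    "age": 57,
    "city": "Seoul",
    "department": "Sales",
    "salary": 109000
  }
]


Data: 5 records
Condition: age > 45

Checking each record:
  Alice Taylor: 23
  Olivia Thomas: 51 MATCH
  Olivia White: 64 MATCH
  Carol Jackson: 51 MATCH
  Rosa Jones: 57 MATCH

Count: 4

4


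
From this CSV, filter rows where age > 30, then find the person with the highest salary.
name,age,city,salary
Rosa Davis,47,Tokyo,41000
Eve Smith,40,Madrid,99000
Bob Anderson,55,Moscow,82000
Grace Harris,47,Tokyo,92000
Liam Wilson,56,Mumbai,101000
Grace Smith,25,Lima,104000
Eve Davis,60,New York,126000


Filter: age > 30
Sort by: salary (descending)

Filtered records (6):
  Eve Davis, age 60, salary $126000
  Liam Wilson, age 56, salary $101000
  Eve Smith, age 40, salary $99000
  Grace Harris, age 47, salary $92000
  Bob Anderson, age 55, salary $82000
  Rosa Davis, age 47, salary $41000

Highest salary: Eve Davis ($126000)

Eve Davis


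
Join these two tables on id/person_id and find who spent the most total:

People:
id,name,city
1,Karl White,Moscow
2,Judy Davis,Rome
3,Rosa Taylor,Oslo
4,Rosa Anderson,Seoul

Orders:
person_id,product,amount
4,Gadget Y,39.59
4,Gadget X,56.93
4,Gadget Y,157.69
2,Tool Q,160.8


Join on: people.id = orders.person_id

Joined rows:
  Rosa Anderson (Seoul) bought Gadget Y for $39.59
  Rosa Anderson (Seoul) bought Gadget X for $56.93
  Rosa Anderson (Seoul) bought Gadget Y for $157.69
  Judy Davis (Rome) bought Tool Q for $160.8

Total per person:
  Rosa Anderson: $254.21
  Judy Davis: $160.80

Top spender: Rosa Anderson ($254.21)

Rosa Anderson ($254.21)


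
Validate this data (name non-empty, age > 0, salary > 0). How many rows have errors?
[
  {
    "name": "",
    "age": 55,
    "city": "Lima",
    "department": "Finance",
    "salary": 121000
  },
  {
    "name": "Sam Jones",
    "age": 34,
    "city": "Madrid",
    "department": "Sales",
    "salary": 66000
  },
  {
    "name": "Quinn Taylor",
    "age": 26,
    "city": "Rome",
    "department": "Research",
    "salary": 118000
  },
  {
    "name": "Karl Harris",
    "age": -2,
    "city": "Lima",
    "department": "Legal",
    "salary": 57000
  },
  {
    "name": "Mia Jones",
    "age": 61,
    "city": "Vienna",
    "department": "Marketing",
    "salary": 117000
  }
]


Validating 5 records:
Rules: name non-empty, age > 0, salary > 0

  Row 1 (???): empty name
  Row 2 (Sam Jones): OK
  Row 3 (Quinn Taylor): OK
  Row 4 (Karl Harris): negative age: -2
  Row 5 (Mia Jones): OK

Total errors: 2

2 errors


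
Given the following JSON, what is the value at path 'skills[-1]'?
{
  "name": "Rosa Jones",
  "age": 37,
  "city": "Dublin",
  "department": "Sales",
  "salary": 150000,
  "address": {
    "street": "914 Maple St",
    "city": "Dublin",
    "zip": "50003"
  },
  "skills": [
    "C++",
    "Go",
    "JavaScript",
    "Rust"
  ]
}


Query: skills[-1]
Path: skills -> last element
Value: Rust

Rust


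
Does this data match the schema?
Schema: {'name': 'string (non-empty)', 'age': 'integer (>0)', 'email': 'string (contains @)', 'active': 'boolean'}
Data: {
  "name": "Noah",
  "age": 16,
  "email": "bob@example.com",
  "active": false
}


Validating each field against schema:
  name: OK (non-empty string)
  age: OK (positive integer)
  email: OK (string with @)
  active: OK (boolean)

Result: VALID

VALID


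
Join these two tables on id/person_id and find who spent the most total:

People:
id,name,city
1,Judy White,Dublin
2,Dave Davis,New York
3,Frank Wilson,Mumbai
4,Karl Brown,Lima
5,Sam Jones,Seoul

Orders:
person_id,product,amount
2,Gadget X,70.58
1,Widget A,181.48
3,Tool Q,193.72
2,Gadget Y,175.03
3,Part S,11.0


Join on: people.id = orders.person_id

Joined rows:
  Dave Davis (New York) bought Gadget X for $70.58
  Judy White (Dublin) bought Widget A for $181.48
  Frank Wilson (Mumbai) bought Tool Q for $193.72
  Dave Davis (New York) bought Gadget Y for $175.03
  Frank Wilson (Mumbai) bought Part S for $11.0

Total per person:
  Dave Davis: $245.61
  Frank Wilson: $204.72
  Judy White: $181.48

Top spender: Dave Davis ($245.61)

Dave Davis ($245.61)


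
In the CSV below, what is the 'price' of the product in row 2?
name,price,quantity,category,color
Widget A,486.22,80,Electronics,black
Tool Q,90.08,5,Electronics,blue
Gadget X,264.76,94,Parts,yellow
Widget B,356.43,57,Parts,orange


Query: Row 2 ('Tool Q'), column 'price'
Value: 90.08

90.08


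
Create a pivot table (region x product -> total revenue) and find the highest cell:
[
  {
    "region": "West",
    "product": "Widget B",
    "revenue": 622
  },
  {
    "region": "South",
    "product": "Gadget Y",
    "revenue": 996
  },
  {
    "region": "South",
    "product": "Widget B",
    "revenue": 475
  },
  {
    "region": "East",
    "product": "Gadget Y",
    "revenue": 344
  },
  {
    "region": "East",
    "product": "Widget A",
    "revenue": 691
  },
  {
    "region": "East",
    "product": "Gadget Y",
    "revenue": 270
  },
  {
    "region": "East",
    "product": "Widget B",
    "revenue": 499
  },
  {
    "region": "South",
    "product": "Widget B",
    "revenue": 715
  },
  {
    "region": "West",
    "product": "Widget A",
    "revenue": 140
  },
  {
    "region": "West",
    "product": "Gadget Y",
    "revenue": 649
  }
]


Pivot: region (rows) x product (columns) -> total revenue

     Gadget Y      Widget A      Widget B    
East           614           691           499  
South          996             0          1190  
West           649           140           622  

Highest: South / Widget B = $1190

South / Widget B = $1190


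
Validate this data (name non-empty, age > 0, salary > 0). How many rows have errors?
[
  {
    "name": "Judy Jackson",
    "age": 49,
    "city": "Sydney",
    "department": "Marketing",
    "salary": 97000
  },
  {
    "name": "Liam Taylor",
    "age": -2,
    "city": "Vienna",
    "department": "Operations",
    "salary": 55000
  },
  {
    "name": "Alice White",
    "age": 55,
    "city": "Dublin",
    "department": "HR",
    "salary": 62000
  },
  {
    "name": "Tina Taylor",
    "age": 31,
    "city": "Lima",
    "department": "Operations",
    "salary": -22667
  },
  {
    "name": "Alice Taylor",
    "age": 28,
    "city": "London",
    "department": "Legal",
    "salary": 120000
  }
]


Validating 5 records:
Rules: name non-empty, age > 0, salary > 0

  Row 1 (Judy Jackson): OK
  Row 2 (Liam Taylor): negative age: -2
  Row 3 (Alice White): OK
  Row 4 (Tina Taylor): negative salary: -22667
  Row 5 (Alice Taylor): OK

Total errors: 2

2 errors


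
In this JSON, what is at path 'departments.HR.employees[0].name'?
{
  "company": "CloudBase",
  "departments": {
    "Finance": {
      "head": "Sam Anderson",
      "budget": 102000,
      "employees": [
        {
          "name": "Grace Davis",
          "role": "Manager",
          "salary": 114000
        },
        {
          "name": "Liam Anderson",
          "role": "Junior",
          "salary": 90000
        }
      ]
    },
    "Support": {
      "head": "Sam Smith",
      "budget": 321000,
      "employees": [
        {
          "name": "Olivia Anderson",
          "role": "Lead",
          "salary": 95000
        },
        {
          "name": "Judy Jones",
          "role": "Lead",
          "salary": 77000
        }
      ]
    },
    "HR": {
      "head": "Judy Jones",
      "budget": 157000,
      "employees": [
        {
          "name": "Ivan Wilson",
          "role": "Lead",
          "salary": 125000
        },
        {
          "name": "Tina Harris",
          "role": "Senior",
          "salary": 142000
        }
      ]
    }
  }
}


Path: departments.HR.employees[0].name

Navigate:
  -> departments
  -> HR
  -> employees[0].name = 'Ivan Wilson'

Ivan Wilson


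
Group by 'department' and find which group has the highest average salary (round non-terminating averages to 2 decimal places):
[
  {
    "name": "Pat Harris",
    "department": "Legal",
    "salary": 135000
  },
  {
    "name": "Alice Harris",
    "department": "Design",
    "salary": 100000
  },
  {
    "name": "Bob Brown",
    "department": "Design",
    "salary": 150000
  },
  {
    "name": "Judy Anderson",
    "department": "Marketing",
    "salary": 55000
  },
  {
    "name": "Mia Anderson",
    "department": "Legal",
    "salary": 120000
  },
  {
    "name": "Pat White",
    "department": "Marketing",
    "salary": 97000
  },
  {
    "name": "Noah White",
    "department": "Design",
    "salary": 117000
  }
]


Group by: department

Groups:
  Design: 3 people, avg salary = 367000/3 ≈ $122333.33
  Legal: 2 people, avg salary = 255000/2 = $127500
  Marketing: 2 people, avg salary = 152000/2 = $76000

Highest average salary: Legal ($127500)

Legal ($127500)


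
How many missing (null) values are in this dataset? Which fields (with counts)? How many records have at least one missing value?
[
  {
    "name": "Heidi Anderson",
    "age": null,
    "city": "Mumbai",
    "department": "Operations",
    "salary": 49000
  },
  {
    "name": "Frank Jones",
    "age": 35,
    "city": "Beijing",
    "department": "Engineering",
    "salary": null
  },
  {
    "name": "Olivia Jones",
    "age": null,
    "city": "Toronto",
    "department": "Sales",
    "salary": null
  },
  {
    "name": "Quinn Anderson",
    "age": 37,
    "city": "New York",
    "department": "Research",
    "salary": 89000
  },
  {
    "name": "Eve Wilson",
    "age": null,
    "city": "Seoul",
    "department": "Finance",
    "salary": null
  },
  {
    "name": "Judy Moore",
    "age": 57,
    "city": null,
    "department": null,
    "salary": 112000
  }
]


Checking for missing (null) values in 6 records:

  Heidi Anderson: age
  Frank Jones: salary
  Olivia Jones: age, salary
  Quinn Anderson: complete
  Eve Wilson: age, salary
  Judy Moore: city, department

Per field:
  name: 0 missing
  age: 3 missing
  city: 1 missing
  department: 1 missing
  salary: 3 missing

Total missing values: 8
Records with any missing: 5

8 missing values (age: 3, city: 1, department: 1, salary: 3); 5 incomplete records


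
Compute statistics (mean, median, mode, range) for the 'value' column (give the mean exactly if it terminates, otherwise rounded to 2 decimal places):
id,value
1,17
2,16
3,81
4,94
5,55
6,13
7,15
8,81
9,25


Data: [17, 16, 81, 94, 55, 13, 15, 81, 25]
Count: 9
Sum: 397
Mean: 397/9 ≈ 44.11 (rounded to 2 decimal places)
Sorted: [13, 15, 16, 17, 25, 55, 81, 81, 94]
Median: 25.0
Mode: 81 (2 times)
Range: 94 - 13 = 81
Min: 13, Max: 94

mean≈44.11, median=25.0, mode=81, range=81


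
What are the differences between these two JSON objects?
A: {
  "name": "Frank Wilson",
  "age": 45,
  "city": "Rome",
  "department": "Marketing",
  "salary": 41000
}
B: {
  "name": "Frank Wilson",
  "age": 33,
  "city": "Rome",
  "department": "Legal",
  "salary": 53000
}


Comparing each field (in key order):
  name: same
  age: DIFFERENT
  city: same
  department: DIFFERENT
  salary: DIFFERENT
Differences:
  age: 45 -> 33
  department: Marketing -> Legal
  salary: 41000 -> 53000

3 field(s) changed

3 changes: age, department, salary


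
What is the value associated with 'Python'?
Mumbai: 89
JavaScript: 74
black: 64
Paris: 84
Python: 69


Looking up key 'Python'
Value: 69

69
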